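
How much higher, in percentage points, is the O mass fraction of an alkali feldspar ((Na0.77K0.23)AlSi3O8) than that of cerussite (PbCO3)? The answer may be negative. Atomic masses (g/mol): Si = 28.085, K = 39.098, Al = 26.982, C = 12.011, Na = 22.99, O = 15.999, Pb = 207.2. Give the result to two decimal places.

First mineral: 127.992 g O in 265.924 g formula = 48.13 wt% O.
Second mineral: 47.997 g O in 267.208 g formula = 17.96 wt% O.
48.13% − 17.96% gives a difference of 30.17 percentage points.

30.17 percentage points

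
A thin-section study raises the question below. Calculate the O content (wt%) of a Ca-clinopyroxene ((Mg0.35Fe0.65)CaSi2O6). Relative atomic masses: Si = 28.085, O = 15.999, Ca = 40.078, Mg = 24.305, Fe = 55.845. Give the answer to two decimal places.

40.50 wt%

Molar mass of (Mg0.35Fe0.65)CaSi2O6: 0.35×24.305 + 0.65×55.845 + 1×40.078 + 2×28.085 + 6×15.999 = 237.048 g/mol.
Mass of O per formula unit: 6 × 15.999 = 95.994 g.
Weight fraction O = 95.994 / 237.048 = 0.4050.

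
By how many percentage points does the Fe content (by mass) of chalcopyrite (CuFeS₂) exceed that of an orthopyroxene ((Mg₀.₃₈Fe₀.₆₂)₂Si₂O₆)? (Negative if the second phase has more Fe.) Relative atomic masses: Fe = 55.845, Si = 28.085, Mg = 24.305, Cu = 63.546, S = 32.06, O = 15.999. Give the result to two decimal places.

1.56 percentage points

First mineral: 55.845 g Fe in 183.511 g formula = 30.43 wt% Fe.
Second mineral: 69.248 g Fe in 239.884 g formula = 28.87 wt% Fe.
30.43% − 28.87% gives a difference of 1.56 percentage points.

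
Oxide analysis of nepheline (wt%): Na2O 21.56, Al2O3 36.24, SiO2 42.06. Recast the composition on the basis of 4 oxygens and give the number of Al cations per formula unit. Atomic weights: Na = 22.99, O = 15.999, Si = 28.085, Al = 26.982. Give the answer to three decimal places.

21.56 wt% Na2O ÷ 61.979 g/mol = 0.34786 mol, giving 0.69572 Na and 0.34786 O.
36.24 wt% Al2O3 ÷ 101.961 g/mol = 0.35543 mol, giving 0.71086 Al and 1.06629 O.
42.06 wt% SiO2 ÷ 60.083 g/mol = 0.70003 mol, giving 0.70003 Si and 1.40006 O.
Oxygen sums to 2.81421; scaling by 4/2.81421 = 1.42136 puts the formula on 4 O.
Al: 0.71086 × 1.42136 = 1.010 atoms per formula unit.

1.010 Al apfu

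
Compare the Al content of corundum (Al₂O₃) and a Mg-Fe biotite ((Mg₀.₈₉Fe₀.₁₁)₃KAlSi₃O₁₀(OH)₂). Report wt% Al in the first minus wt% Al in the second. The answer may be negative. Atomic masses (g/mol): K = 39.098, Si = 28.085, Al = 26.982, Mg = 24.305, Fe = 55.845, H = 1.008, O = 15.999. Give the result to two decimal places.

46.62 percentage points

Al in Al₂O₃: molar mass 101.961 g/mol; 2×26.982 = 53.964 g → 52.93 wt%.
Al in (Mg₀.₈₉Fe₀.₁₁)₃KAlSi₃O₁₀(OH)₂: molar mass 427.662 g/mol; 1×26.982 = 26.982 g → 6.31 wt%.
Difference = 52.93 − 6.31 = 46.62 percentage points.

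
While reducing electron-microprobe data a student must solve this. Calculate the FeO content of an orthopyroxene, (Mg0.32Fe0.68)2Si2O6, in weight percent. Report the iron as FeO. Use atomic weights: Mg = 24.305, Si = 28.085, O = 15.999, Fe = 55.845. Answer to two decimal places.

Molar mass of (Mg0.32Fe0.68)2Si2O6 = 0.64·24.305 + 1.36·55.845 + 2·28.085 + 6·15.999 = 243.668 g/mol.
Each formula unit contains 1.36 Fe, equivalent to 1.36/1 = 1.3600 mol FeO.
M(FeO) = 1×55.845 + 1×15.999 = 71.844 g/mol.
Mass of FeO per formula unit = 1.3600 × 71.844 = 97.708 g.
FeO wt% = 97.708 / 243.668 × 100 = 40.10%.

40.10 wt%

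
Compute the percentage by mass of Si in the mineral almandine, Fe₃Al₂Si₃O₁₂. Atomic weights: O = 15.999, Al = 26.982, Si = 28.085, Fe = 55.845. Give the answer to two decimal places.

16.93 mass %

Formula mass = 3·55.845 + 2·26.982 + 3·28.085 + 12·15.999 = 497.742 g/mol, of which 84.255 g is Si.
So Si makes up 84.255/497.742 = 0.1693 of the mass, i.e. 16.93%.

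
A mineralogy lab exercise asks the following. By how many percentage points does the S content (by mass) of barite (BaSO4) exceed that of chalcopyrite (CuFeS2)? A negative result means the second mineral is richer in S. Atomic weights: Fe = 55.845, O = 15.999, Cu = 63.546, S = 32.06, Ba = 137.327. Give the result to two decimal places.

-21.20 percentage points

S in BaSO4: molar mass 233.383 g/mol; 1×32.06 = 32.060 g → 13.74 wt%.
S in CuFeS2: molar mass 183.511 g/mol; 2×32.06 = 64.120 g → 34.94 wt%.
Difference = 13.74 − 34.94 = -21.20 percentage points.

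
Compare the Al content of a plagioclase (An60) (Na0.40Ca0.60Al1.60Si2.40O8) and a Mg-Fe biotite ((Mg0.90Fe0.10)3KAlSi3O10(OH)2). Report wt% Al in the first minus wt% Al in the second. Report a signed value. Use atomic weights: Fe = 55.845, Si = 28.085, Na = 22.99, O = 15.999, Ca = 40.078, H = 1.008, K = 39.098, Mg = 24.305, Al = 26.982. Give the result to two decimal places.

9.56 percentage points

Al in Na0.40Ca0.60Al1.60Si2.40O8: molar mass 271.810 g/mol; 1.60×26.982 = 43.171 g → 15.88 wt%.
Al in (Mg0.90Fe0.10)3KAlSi3O10(OH)2: molar mass 426.716 g/mol; 1×26.982 = 26.982 g → 6.32 wt%.
Difference = 15.88 − 6.32 = 9.56 percentage points.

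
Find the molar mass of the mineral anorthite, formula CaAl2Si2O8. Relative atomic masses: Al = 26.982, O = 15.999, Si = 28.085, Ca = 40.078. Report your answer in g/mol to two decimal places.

278.20 g/mol

The formula mass is the sum 1*40.078 + 2*26.982 + 2*28.085 + 8*15.999.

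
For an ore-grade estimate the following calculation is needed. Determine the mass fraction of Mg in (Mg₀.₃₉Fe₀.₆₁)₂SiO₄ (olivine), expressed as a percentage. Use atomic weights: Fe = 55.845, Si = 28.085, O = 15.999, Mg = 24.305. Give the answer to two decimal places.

Molar mass of (Mg₀.₃₉Fe₀.₆₁)₂SiO₄: 0.78×24.305 + 1.22×55.845 + 1×28.085 + 4×15.999 = 179.170 g/mol.
Mass of Mg per formula unit: 0.78 × 24.305 = 18.958 g.
Weight fraction Mg = 18.958 / 179.170 = 0.1058.

10.58 weight percent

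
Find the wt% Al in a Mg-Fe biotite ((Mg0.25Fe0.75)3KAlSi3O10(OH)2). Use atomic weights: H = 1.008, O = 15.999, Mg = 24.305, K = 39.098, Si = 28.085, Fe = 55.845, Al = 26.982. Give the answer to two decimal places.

Formula mass = 0.75·24.305 + 2.25·55.845 + 1·39.098 + 1·26.982 + 3·28.085 + 12·15.999 + 2·1.008 = 488.219 g/mol, of which 26.982 g is Al.
So Al makes up 26.982/488.219 = 0.0553 of the mass, i.e. 5.53%.

5.53 wt%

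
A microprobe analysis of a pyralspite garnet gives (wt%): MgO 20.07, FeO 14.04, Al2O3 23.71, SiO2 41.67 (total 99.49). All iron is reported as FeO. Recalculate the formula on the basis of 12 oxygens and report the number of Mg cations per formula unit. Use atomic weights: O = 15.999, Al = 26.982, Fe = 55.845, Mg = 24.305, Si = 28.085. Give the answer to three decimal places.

MgO: 20.07/40.304 = 0.49797 mol → 0.49797 mol Mg, 0.49797 mol O.
FeO: 14.04/71.844 = 0.19542 mol → 0.19542 mol Fe, 0.19542 mol O.
Al2O3: 23.71/101.961 = 0.23254 mol → 0.46508 mol Al, 0.69762 mol O.
SiO2: 41.67/60.083 = 0.69354 mol → 0.69354 mol Si, 1.38708 mol O.
Total oxygen = 2.77809 mol. Normalization factor = 12/2.77809 = 4.31951.
Mg per 12 O = 0.49797 × 4.31951 = 2.151.

2.151 Mg apfu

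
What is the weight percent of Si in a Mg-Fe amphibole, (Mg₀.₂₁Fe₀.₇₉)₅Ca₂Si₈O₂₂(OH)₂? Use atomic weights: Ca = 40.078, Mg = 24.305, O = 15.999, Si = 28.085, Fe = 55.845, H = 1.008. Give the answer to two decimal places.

Molar mass of (Mg₀.₂₁Fe₀.₇₉)₅Ca₂Si₈O₂₂(OH)₂: 1.05·24.305 + 3.95·55.845 + 2·40.078 + 8·28.085 + 24·15.999 + 2·1.008 = 936.936 g/mol.
Mass of Si per formula unit: 8 × 28.085 = 224.680 g.
Weight fraction Si = 224.680 / 936.936 = 0.2398.

23.98 weight percent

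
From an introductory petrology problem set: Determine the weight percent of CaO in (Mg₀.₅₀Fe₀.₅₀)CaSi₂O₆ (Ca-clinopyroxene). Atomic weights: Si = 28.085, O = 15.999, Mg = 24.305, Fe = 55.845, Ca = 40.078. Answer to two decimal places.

Formula mass = 232.317 g/mol.
1 Ca → 1.0000 mol CaO per formula unit; M(CaO) = 56.077, so CaO mass = 56.077 g.
56.077/232.317 × 100 = 24.14 wt%.

24.14 wt%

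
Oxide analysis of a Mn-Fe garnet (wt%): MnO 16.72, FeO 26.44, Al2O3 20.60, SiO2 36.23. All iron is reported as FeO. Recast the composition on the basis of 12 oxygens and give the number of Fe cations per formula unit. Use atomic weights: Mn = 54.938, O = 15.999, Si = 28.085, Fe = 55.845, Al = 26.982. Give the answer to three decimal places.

1.828 Fe apfu

MnO (M=70.937): mol = 0.23570; Mn = 0.23570, O = 0.23570.
FeO (M=71.844): mol = 0.36802; Fe = 0.36802, O = 0.36802.
Al2O3 (M=101.961): mol = 0.20204; Al = 0.40408, O = 0.60612.
SiO2 (M=60.083): mol = 0.60300; Si = 0.60300, O = 1.20600.
ΣO = 2.41584; factor = 12/ΣO = 4.96722.
Fe apfu = 0.36802 × 4.96722 = 1.828.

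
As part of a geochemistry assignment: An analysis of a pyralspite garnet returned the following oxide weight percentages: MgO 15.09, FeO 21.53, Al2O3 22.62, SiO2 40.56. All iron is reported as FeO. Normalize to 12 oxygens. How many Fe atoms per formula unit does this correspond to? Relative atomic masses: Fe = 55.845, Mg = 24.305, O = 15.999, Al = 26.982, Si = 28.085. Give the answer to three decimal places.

1.337 Fe apfu

MgO (M=40.304): mol = 0.37440; Mg = 0.37440, O = 0.37440.
FeO (M=71.844): mol = 0.29968; Fe = 0.29968, O = 0.29968.
Al2O3 (M=101.961): mol = 0.22185; Al = 0.44370, O = 0.66555.
SiO2 (M=60.083): mol = 0.67507; Si = 0.67507, O = 1.35014.
ΣO = 2.68977; factor = 12/ΣO = 4.46135.
Fe apfu = 0.29968 × 4.46135 = 1.337.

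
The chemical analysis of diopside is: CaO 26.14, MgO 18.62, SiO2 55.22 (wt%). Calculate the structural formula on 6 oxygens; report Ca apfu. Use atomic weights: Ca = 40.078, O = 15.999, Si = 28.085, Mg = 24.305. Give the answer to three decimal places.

1.011 Ca apfu

CaO: 26.14/56.077 = 0.46614 mol → 0.46614 mol Ca, 0.46614 mol O.
MgO: 18.62/40.304 = 0.46199 mol → 0.46199 mol Mg, 0.46199 mol O.
SiO2: 55.22/60.083 = 0.91906 mol → 0.91906 mol Si, 1.83812 mol O.
Total oxygen = 2.76625 mol. Normalization factor = 6/2.76625 = 2.16900.
Ca per 6 O = 0.46614 × 2.16900 = 1.011.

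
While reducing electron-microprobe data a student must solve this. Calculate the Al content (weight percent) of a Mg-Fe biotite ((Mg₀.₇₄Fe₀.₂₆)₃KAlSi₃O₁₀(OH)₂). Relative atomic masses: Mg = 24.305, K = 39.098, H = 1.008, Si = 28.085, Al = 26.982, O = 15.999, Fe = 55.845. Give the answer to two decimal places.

Formula mass = 2.22*24.305 + 0.78*55.845 + 1*39.098 + 1*26.982 + 3*28.085 + 12*15.999 + 2*1.008 = 441.855 g/mol, of which 26.982 g is Al.
So Al makes up 26.982/441.855 = 0.0611 of the mass, i.e. 6.11%.

6.11 weight percent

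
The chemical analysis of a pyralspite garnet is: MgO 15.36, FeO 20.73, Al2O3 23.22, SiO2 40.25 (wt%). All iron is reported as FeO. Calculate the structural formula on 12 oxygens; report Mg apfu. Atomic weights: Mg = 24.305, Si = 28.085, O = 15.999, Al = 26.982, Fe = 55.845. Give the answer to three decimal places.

MgO: 15.36/40.304 = 0.38110 mol → 0.38110 mol Mg, 0.38110 mol O.
FeO: 20.73/71.844 = 0.28854 mol → 0.28854 mol Fe, 0.28854 mol O.
Al2O3: 23.22/101.961 = 0.22773 mol → 0.45546 mol Al, 0.68319 mol O.
SiO2: 40.25/60.083 = 0.66991 mol → 0.66991 mol Si, 1.33982 mol O.
Total oxygen = 2.69265 mol. Normalization factor = 12/2.69265 = 4.45658.
Mg per 12 O = 0.38110 × 4.45658 = 1.698.

1.698 Mg apfu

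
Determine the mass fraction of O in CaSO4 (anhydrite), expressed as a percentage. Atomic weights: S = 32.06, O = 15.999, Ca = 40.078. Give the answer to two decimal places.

Formula mass = 1·40.078 + 1·32.06 + 4·15.999 = 136.134 g/mol, of which 63.996 g is O.
So O makes up 63.996/136.134 = 0.4701 of the mass, i.e. 47.01%.

47.01 weight percent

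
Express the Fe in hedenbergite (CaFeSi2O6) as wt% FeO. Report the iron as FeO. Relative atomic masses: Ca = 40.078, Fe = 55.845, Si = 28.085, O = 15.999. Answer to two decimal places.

28.96 wt%

Molar mass of CaFeSi2O6 = 1×40.078 + 1×55.845 + 2×28.085 + 6×15.999 = 248.087 g/mol.
Each formula unit contains 1 Fe, equivalent to 1/1 = 1.0000 mol FeO.
M(FeO) = 1×55.845 + 1×15.999 = 71.844 g/mol.
Mass of FeO per formula unit = 1.0000 × 71.844 = 71.844 g.
FeO wt% = 71.844 / 248.087 × 100 = 28.96%.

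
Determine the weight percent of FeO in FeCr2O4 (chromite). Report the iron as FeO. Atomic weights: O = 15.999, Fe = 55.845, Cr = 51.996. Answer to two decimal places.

32.10 wt%

Formula mass = 223.833 g/mol.
1 Fe → 1.0000 mol FeO per formula unit; M(FeO) = 71.844, so FeO mass = 71.844 g.
71.844/223.833 × 100 = 32.10 wt%.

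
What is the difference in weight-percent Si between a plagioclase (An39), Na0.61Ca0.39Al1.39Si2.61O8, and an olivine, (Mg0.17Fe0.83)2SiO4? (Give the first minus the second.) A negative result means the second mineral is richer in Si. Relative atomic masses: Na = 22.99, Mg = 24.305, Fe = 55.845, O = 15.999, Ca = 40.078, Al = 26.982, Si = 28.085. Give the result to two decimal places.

12.76 percentage points

Si in Na0.61Ca0.39Al1.39Si2.61O8: molar mass 268.453 g/mol; 2.61×28.085 = 73.302 g → 27.31 wt%.
Si in (Mg0.17Fe0.83)2SiO4: molar mass 193.047 g/mol; 1×28.085 = 28.085 g → 14.55 wt%.
Difference = 27.31 − 14.55 = 12.76 percentage points.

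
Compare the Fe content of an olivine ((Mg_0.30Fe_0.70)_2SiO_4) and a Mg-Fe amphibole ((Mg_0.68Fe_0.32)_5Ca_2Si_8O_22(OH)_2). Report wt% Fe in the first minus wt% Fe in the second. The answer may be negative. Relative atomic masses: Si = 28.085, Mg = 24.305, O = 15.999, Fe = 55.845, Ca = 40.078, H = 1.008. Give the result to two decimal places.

First mineral: 78.183 g Fe in 184.847 g formula = 42.30 wt% Fe.
Second mineral: 89.352 g Fe in 862.817 g formula = 10.36 wt% Fe.
42.30% − 10.36% gives a difference of 31.94 percentage points.

31.94 percentage points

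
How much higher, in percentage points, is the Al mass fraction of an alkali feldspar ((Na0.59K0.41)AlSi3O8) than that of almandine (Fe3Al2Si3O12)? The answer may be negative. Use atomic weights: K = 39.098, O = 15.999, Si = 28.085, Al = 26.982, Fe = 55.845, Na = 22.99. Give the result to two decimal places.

-0.80 percentage points

M((Na0.59K0.41)AlSi3O8) = 268.823 g/mol, so wt% Al = 26.982/268.823 × 100 = 10.04%.
M(Fe3Al2Si3O12) = 497.742 g/mol, so wt% Al = 53.964/497.742 × 100 = 10.84%.
10.04 − 10.84 = -0.80 pp.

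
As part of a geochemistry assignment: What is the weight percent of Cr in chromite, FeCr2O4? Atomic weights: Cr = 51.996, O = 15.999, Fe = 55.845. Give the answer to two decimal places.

46.46 mass %

Formula mass = 1*55.845 + 2*51.996 + 4*15.999 = 223.833 g/mol, of which 103.992 g is Cr.
So Cr makes up 103.992/223.833 = 0.4646 of the mass, i.e. 46.46%.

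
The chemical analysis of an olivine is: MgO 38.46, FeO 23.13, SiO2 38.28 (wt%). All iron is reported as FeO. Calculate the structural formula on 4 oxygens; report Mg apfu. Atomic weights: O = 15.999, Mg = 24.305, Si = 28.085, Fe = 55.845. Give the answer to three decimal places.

1.497 Mg apfu

38.46 wt% MgO ÷ 40.304 g/mol = 0.95425 mol, giving 0.95425 Mg and 0.95425 O.
23.13 wt% FeO ÷ 71.844 g/mol = 0.32195 mol, giving 0.32195 Fe and 0.32195 O.
38.28 wt% SiO2 ÷ 60.083 g/mol = 0.63712 mol, giving 0.63712 Si and 1.27424 O.
Oxygen sums to 2.55044; scaling by 4/2.55044 = 1.56836 puts the formula on 4 O.
Mg: 0.95425 × 1.56836 = 1.497 atoms per formula unit.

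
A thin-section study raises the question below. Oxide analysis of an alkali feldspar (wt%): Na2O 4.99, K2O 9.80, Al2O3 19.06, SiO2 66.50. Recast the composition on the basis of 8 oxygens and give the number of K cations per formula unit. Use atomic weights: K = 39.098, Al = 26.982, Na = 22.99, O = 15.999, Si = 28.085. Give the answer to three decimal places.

Na2O (M=61.979): mol = 0.08051; Na = 0.16102, O = 0.08051.
K2O (M=94.195): mol = 0.10404; K = 0.20808, O = 0.10404.
Al2O3 (M=101.961): mol = 0.18693; Al = 0.37386, O = 0.56079.
SiO2 (M=60.083): mol = 1.10680; Si = 1.10680, O = 2.21360.
ΣO = 2.95894; factor = 8/ΣO = 2.70367.
K apfu = 0.20808 × 2.70367 = 0.563.

0.563 K apfu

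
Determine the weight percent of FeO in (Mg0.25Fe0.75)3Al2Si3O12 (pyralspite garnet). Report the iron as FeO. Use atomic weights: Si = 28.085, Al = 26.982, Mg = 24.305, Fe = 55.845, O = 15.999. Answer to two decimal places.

34.10 wt%

Molar mass of (Mg0.25Fe0.75)3Al2Si3O12 = 0.75*24.305 + 2.25*55.845 + 2*26.982 + 3*28.085 + 12*15.999 = 474.087 g/mol.
Each formula unit contains 2.25 Fe, equivalent to 2.25/1 = 2.2500 mol FeO.
M(FeO) = 1×55.845 + 1×15.999 = 71.844 g/mol.
Mass of FeO per formula unit = 2.2500 × 71.844 = 161.649 g.
FeO wt% = 161.649 / 474.087 × 100 = 34.10%.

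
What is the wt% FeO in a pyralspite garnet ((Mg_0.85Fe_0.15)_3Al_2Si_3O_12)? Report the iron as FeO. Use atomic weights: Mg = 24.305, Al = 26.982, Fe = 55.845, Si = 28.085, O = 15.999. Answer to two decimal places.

7.75 wt%

M((Mg_0.85Fe_0.15)_3Al_2Si_3O_12) = 417.315 g/mol; M(FeO) = 71.844 g/mol.
Moles FeO per formula unit = 0.45 Fe ÷ 1 = 0.4500.
FeO fraction = (0.4500 × 71.844) / 417.315 = 32.330/417.315 = 0.0775.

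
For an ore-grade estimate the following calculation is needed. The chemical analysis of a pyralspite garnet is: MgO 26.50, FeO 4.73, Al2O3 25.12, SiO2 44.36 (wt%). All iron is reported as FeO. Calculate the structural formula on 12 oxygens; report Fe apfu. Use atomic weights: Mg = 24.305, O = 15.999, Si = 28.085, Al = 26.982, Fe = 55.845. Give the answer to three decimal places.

0.269 Fe apfu

MgO (M=40.304): mol = 0.65750; Mg = 0.65750, O = 0.65750.
FeO (M=71.844): mol = 0.06584; Fe = 0.06584, O = 0.06584.
Al2O3 (M=101.961): mol = 0.24637; Al = 0.49274, O = 0.73911.
SiO2 (M=60.083): mol = 0.73831; Si = 0.73831, O = 1.47662.
ΣO = 2.93907; factor = 12/ΣO = 4.08292.
Fe apfu = 0.06584 × 4.08292 = 0.269.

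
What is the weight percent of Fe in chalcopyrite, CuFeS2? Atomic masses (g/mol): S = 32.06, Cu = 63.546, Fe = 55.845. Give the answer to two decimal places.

Molar mass of CuFeS2: 1*63.546 + 1*55.845 + 2*32.06 = 183.511 g/mol.
Mass of Fe per formula unit: 1 × 55.845 = 55.845 g.
Weight fraction Fe = 55.845 / 183.511 = 0.3043.

30.43 weight percent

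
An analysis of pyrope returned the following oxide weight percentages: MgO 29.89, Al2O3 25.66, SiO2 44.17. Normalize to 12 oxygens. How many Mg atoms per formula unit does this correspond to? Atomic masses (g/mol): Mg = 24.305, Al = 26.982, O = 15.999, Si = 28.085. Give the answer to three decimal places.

3.000 Mg apfu

MgO: 29.89/40.304 = 0.74161 mol → 0.74161 mol Mg, 0.74161 mol O.
Al2O3: 25.66/101.961 = 0.25166 mol → 0.50332 mol Al, 0.75498 mol O.
SiO2: 44.17/60.083 = 0.73515 mol → 0.73515 mol Si, 1.47030 mol O.
Total oxygen = 2.96689 mol. Normalization factor = 12/2.96689 = 4.04464.
Mg per 12 O = 0.74161 × 4.04464 = 3.000.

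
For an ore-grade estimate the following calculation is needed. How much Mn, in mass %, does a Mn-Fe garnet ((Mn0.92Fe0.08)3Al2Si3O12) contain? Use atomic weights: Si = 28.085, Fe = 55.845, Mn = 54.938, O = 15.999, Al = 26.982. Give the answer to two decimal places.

30.62 mass %

M((Mn0.92Fe0.08)3Al2Si3O12) = 495.239 g/mol.
Mn contributes 2.76 × 54.938 = 151.629 g per mole.
151.629/495.239 = 0.3062 → 30.62%.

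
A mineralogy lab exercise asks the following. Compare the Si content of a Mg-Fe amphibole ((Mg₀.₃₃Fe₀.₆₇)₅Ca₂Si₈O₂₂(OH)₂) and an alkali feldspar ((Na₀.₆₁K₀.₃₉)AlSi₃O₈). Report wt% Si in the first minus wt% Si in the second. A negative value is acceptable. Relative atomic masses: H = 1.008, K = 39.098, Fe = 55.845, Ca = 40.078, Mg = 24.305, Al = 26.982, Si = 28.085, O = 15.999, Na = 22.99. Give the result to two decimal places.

-6.91 percentage points

M((Mg₀.₃₃Fe₀.₆₇)₅Ca₂Si₈O₂₂(OH)₂) = 918.012 g/mol, so wt% Si = 224.680/918.012 × 100 = 24.47%.
M((Na₀.₆₁K₀.₃₉)AlSi₃O₈) = 268.501 g/mol, so wt% Si = 84.255/268.501 × 100 = 31.38%.
24.47 − 31.38 = -6.91 pp.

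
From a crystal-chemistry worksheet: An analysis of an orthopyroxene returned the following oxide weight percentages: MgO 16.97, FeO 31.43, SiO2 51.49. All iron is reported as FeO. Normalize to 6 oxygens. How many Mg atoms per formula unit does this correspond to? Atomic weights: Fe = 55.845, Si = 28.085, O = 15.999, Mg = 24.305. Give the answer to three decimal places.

MgO: 16.97/40.304 = 0.42105 mol → 0.42105 mol Mg, 0.42105 mol O.
FeO: 31.43/71.844 = 0.43748 mol → 0.43748 mol Fe, 0.43748 mol O.
SiO2: 51.49/60.083 = 0.85698 mol → 0.85698 mol Si, 1.71396 mol O.
Total oxygen = 2.57249 mol. Normalization factor = 6/2.57249 = 2.33237.
Mg per 6 O = 0.42105 × 2.33237 = 0.982.

0.982 Mg apfu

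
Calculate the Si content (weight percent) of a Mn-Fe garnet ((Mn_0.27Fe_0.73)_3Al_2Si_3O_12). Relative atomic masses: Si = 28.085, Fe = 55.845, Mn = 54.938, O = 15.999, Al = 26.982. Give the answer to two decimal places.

16.95 weight percent

Molar mass of (Mn_0.27Fe_0.73)_3Al_2Si_3O_12: 0.81·54.938 + 2.19·55.845 + 2·26.982 + 3·28.085 + 12·15.999 = 497.007 g/mol.
Mass of Si per formula unit: 3 × 28.085 = 84.255 g.
Weight fraction Si = 84.255 / 497.007 = 0.1695.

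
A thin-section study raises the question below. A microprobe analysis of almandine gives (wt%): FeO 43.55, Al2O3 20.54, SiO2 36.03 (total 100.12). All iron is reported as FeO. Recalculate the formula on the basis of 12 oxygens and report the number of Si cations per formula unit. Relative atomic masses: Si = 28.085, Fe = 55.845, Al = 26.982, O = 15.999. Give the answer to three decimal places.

FeO: 43.55/71.844 = 0.60617 mol → 0.60617 mol Fe, 0.60617 mol O.
Al2O3: 20.54/101.961 = 0.20145 mol → 0.40290 mol Al, 0.60435 mol O.
SiO2: 36.03/60.083 = 0.59967 mol → 0.59967 mol Si, 1.19934 mol O.
Total oxygen = 2.40986 mol. Normalization factor = 12/2.40986 = 4.97954.
Si per 12 O = 0.59967 × 4.97954 = 2.986.

2.986 Si apfu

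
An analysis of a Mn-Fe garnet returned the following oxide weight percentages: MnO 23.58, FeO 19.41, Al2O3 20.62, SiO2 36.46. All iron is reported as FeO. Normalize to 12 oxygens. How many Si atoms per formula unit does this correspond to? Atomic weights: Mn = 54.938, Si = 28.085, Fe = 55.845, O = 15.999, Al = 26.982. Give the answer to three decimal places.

3.005 Si apfu

MnO (M=70.937): mol = 0.33241; Mn = 0.33241, O = 0.33241.
FeO (M=71.844): mol = 0.27017; Fe = 0.27017, O = 0.27017.
Al2O3 (M=101.961): mol = 0.20223; Al = 0.40446, O = 0.60669.
SiO2 (M=60.083): mol = 0.60683; Si = 0.60683, O = 1.21366.
ΣO = 2.42293; factor = 12/ΣO = 4.95268.
Si apfu = 0.60683 × 4.95268 = 3.005.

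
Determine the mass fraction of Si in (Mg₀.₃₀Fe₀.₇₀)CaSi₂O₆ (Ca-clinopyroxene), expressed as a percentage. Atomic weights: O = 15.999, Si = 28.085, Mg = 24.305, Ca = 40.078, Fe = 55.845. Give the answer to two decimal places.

Molar mass of (Mg₀.₃₀Fe₀.₇₀)CaSi₂O₆: 0.30×24.305 + 0.70×55.845 + 1×40.078 + 2×28.085 + 6×15.999 = 238.625 g/mol.
Mass of Si per formula unit: 2 × 28.085 = 56.170 g.
Weight fraction Si = 56.170 / 238.625 = 0.2354.

23.54 wt%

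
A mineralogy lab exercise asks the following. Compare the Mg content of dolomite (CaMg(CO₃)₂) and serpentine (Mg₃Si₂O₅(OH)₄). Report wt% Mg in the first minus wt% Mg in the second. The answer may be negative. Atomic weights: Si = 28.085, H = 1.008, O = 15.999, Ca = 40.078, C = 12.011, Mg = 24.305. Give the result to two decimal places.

-13.13 percentage points

Mg in CaMg(CO₃)₂: molar mass 184.399 g/mol; 1×24.305 = 24.305 g → 13.18 wt%.
Mg in Mg₃Si₂O₅(OH)₄: molar mass 277.108 g/mol; 3×24.305 = 72.915 g → 26.31 wt%.
Difference = 13.18 − 26.31 = -13.13 percentage points.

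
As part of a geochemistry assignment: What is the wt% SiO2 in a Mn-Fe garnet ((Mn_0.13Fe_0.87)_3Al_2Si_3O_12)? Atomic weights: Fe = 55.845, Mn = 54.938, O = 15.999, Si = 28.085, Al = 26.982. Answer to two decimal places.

Molar mass of (Mn_0.13Fe_0.87)_3Al_2Si_3O_12 = 0.39*54.938 + 2.61*55.845 + 2*26.982 + 3*28.085 + 12*15.999 = 497.388 g/mol.
Each formula unit contains 3 Si, equivalent to 3/1 = 3.0000 mol SiO2.
M(SiO2) = 1×28.085 + 2×15.999 = 60.083 g/mol.
Mass of SiO2 per formula unit = 3.0000 × 60.083 = 180.249 g.
SiO2 wt% = 180.249 / 497.388 × 100 = 36.24%.

36.24 wt%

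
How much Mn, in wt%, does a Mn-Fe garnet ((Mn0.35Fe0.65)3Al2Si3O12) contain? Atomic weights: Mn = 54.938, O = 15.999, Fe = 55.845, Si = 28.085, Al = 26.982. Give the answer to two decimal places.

M((Mn0.35Fe0.65)3Al2Si3O12) = 496.790 g/mol.
Mn contributes 1.05 × 54.938 = 57.685 g per mole.
57.685/496.790 = 0.1161 → 11.61%.

11.61 wt%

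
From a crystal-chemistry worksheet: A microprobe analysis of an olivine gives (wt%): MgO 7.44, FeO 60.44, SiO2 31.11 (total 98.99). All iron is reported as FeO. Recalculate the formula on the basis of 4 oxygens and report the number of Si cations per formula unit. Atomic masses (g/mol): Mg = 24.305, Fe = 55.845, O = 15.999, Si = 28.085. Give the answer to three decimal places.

1.005 Si apfu

7.44 wt% MgO ÷ 40.304 g/mol = 0.18460 mol, giving 0.18460 Mg and 0.18460 O.
60.44 wt% FeO ÷ 71.844 g/mol = 0.84127 mol, giving 0.84127 Fe and 0.84127 O.
31.11 wt% SiO2 ÷ 60.083 g/mol = 0.51778 mol, giving 0.51778 Si and 1.03556 O.
Oxygen sums to 2.06143; scaling by 4/2.06143 = 1.94040 puts the formula on 4 O.
Si: 0.51778 × 1.94040 = 1.005 atoms per formula unit.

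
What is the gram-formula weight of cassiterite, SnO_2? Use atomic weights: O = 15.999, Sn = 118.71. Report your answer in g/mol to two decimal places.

150.71 g/mol

The formula mass is the sum 1*118.71 + 2*15.999.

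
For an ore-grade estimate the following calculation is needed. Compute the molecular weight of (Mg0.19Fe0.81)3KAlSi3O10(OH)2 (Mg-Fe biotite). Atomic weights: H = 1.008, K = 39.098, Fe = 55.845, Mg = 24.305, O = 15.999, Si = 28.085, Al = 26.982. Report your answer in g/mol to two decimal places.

M = 0.57×24.305 + 2.43×55.845 + 1×39.098 + 1×26.982 + 3×28.085 + 12×15.999 + 2×1.008

493.90 g/mol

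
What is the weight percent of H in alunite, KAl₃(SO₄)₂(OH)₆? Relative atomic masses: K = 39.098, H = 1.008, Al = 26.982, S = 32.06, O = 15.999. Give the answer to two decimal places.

1.46 wt%

M(KAl₃(SO₄)₂(OH)₆) = 414.198 g/mol.
H contributes 6 × 1.008 = 6.048 g per mole.
6.048/414.198 = 0.0146 → 1.46%.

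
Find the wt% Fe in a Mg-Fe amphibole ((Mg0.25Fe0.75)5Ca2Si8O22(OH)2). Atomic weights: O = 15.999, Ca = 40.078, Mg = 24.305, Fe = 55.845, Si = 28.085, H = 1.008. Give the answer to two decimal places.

Formula mass = 1.25·24.305 + 3.75·55.845 + 2·40.078 + 8·28.085 + 24·15.999 + 2·1.008 = 930.628 g/mol, of which 209.419 g is Fe.
So Fe makes up 209.419/930.628 = 0.2250 of the mass, i.e. 22.50%.

22.50 mass %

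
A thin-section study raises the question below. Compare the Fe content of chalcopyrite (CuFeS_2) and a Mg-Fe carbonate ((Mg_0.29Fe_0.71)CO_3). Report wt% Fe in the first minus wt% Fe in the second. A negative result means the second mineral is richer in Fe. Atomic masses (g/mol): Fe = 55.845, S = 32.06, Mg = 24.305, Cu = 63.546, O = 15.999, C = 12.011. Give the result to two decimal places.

M(CuFeS_2) = 183.511 g/mol, so wt% Fe = 55.845/183.511 × 100 = 30.43%.
M((Mg_0.29Fe_0.71)CO_3) = 106.706 g/mol, so wt% Fe = 39.650/106.706 × 100 = 37.16%.
30.43 − 37.16 = -6.73 pp.

-6.73 percentage points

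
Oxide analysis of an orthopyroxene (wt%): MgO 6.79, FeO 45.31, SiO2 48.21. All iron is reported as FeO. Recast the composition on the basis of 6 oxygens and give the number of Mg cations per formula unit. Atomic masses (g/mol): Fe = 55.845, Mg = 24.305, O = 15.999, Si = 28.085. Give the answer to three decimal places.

0.420 Mg apfu

6.79 wt% MgO ÷ 40.304 g/mol = 0.16847 mol, giving 0.16847 Mg and 0.16847 O.
45.31 wt% FeO ÷ 71.844 g/mol = 0.63067 mol, giving 0.63067 Fe and 0.63067 O.
48.21 wt% SiO2 ÷ 60.083 g/mol = 0.80239 mol, giving 0.80239 Si and 1.60478 O.
Oxygen sums to 2.40392; scaling by 6/2.40392 = 2.49592 puts the formula on 6 O.
Mg: 0.16847 × 2.49592 = 0.420 atoms per formula unit.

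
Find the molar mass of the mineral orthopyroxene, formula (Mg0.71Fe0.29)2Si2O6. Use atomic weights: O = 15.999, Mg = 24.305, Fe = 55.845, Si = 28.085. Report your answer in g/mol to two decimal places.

219.07 g/mol

Mg: 1.42 × 24.305 = 34.5131
Fe: 0.58 × 55.845 = 32.3901
Si: 2 × 28.085 = 56.1700
O: 6 × 15.999 = 95.9940
Summing the contributions gives the formula mass.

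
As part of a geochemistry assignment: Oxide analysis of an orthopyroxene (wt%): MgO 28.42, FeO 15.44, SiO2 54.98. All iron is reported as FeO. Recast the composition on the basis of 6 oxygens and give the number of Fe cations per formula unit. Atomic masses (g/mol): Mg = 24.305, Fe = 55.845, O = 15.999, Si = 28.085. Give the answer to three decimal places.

28.42 wt% MgO ÷ 40.304 g/mol = 0.70514 mol, giving 0.70514 Mg and 0.70514 O.
15.44 wt% FeO ÷ 71.844 g/mol = 0.21491 mol, giving 0.21491 Fe and 0.21491 O.
54.98 wt% SiO2 ÷ 60.083 g/mol = 0.91507 mol, giving 0.91507 Si and 1.83014 O.
Oxygen sums to 2.75019; scaling by 6/2.75019 = 2.18167 puts the formula on 6 O.
Fe: 0.21491 × 2.18167 = 0.469 atoms per formula unit.

0.469 Fe apfu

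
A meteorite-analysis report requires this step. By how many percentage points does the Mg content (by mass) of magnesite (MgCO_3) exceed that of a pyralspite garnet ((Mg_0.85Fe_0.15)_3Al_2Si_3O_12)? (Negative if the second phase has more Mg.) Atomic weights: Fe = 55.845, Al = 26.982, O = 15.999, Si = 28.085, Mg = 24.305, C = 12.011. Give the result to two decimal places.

13.98 percentage points

First mineral: 24.305 g Mg in 84.313 g formula = 28.83 wt% Mg.
Second mineral: 61.978 g Mg in 417.315 g formula = 14.85 wt% Mg.
28.83% − 14.85% gives a difference of 13.98 percentage points.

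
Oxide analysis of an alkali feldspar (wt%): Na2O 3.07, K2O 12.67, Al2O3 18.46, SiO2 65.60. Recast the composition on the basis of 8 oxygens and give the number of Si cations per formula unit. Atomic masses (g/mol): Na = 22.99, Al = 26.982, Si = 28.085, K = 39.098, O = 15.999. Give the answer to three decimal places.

3.001 Si apfu

3.07 wt% Na2O ÷ 61.979 g/mol = 0.04953 mol, giving 0.09906 Na and 0.04953 O.
12.67 wt% K2O ÷ 94.195 g/mol = 0.13451 mol, giving 0.26902 K and 0.13451 O.
18.46 wt% Al2O3 ÷ 101.961 g/mol = 0.18105 mol, giving 0.36210 Al and 0.54315 O.
65.60 wt% SiO2 ÷ 60.083 g/mol = 1.09182 mol, giving 1.09182 Si and 2.18364 O.
Oxygen sums to 2.91083; scaling by 8/2.91083 = 2.74836 puts the formula on 8 O.
Si: 1.09182 × 2.74836 = 3.001 atoms per formula unit.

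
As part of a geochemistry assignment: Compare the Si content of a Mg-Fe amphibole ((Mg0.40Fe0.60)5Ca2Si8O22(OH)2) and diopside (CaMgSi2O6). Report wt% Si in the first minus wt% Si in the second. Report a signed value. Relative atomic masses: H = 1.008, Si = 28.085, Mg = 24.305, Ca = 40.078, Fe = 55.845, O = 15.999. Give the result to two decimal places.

-1.17 percentage points

Si in (Mg0.40Fe0.60)5Ca2Si8O22(OH)2: molar mass 906.973 g/mol; 8×28.085 = 224.680 g → 24.77 wt%.
Si in CaMgSi2O6: molar mass 216.547 g/mol; 2×28.085 = 56.170 g → 25.94 wt%.
Difference = 24.77 − 25.94 = -1.17 percentage points.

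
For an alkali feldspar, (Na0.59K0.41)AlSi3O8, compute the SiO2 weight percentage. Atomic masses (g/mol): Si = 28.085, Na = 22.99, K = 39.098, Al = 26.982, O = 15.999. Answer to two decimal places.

67.05 wt%

Molar mass of (Na0.59K0.41)AlSi3O8 = 0.59×22.99 + 0.41×39.098 + 1×26.982 + 3×28.085 + 8×15.999 = 268.823 g/mol.
Each formula unit contains 3 Si, equivalent to 3/1 = 3.0000 mol SiO2.
M(SiO2) = 1×28.085 + 2×15.999 = 60.083 g/mol.
Mass of SiO2 per formula unit = 3.0000 × 60.083 = 180.249 g.
SiO2 wt% = 180.249 / 268.823 × 100 = 67.05%.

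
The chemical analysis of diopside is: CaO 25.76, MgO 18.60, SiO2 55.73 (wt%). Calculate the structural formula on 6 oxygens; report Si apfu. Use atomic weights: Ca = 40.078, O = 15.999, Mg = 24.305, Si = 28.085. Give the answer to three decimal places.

2.005 Si apfu

CaO: 25.76/56.077 = 0.45937 mol → 0.45937 mol Ca, 0.45937 mol O.
MgO: 18.60/40.304 = 0.46149 mol → 0.46149 mol Mg, 0.46149 mol O.
SiO2: 55.73/60.083 = 0.92755 mol → 0.92755 mol Si, 1.85510 mol O.
Total oxygen = 2.77596 mol. Normalization factor = 6/2.77596 = 2.16141.
Si per 6 O = 0.92755 × 2.16141 = 2.005.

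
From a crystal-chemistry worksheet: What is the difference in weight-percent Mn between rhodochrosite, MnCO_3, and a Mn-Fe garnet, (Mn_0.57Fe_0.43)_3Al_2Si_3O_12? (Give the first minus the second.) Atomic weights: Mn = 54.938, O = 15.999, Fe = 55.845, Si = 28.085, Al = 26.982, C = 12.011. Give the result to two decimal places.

28.86 percentage points

First mineral: 54.938 g Mn in 114.946 g formula = 47.79 wt% Mn.
Second mineral: 93.944 g Mn in 496.191 g formula = 18.93 wt% Mn.
47.79% − 18.93% gives a difference of 28.86 percentage points.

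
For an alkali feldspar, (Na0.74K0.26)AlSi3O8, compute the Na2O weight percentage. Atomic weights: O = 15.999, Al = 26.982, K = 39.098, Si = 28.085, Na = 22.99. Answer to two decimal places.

Formula mass = 266.407 g/mol.
0.74 Na → 0.3700 mol Na2O per formula unit; M(Na2O) = 61.979, so Na2O mass = 22.932 g.
22.932/266.407 × 100 = 8.61 wt%.

8.61 wt%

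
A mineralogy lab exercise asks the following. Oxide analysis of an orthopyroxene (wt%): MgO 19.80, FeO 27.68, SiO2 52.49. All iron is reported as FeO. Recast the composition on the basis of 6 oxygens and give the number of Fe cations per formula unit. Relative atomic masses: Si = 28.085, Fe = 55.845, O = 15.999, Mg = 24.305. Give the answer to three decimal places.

0.881 Fe apfu

19.80 wt% MgO ÷ 40.304 g/mol = 0.49127 mol, giving 0.49127 Mg and 0.49127 O.
27.68 wt% FeO ÷ 71.844 g/mol = 0.38528 mol, giving 0.38528 Fe and 0.38528 O.
52.49 wt% SiO2 ÷ 60.083 g/mol = 0.87362 mol, giving 0.87362 Si and 1.74724 O.
Oxygen sums to 2.62379; scaling by 6/2.62379 = 2.28677 puts the formula on 6 O.
Fe: 0.38528 × 2.28677 = 0.881 atoms per formula unit.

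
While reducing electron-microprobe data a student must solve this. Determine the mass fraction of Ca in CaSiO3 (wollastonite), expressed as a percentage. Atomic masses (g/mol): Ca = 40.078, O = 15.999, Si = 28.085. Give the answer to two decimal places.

Formula mass = 1·40.078 + 1·28.085 + 3·15.999 = 116.160 g/mol, of which 40.078 g is Ca.
So Ca makes up 40.078/116.160 = 0.3450 of the mass, i.e. 34.50%.

34.50 wt%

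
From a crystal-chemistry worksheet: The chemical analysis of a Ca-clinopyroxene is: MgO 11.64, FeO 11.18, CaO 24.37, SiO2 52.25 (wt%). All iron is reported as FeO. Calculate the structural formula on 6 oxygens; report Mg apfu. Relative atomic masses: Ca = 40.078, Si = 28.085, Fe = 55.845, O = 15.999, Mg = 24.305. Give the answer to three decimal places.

MgO (M=40.304): mol = 0.28881; Mg = 0.28881, O = 0.28881.
FeO (M=71.844): mol = 0.15561; Fe = 0.15561, O = 0.15561.
CaO (M=56.077): mol = 0.43458; Ca = 0.43458, O = 0.43458.
SiO2 (M=60.083): mol = 0.86963; Si = 0.86963, O = 1.73926.
ΣO = 2.61826; factor = 6/ΣO = 2.29160.
Mg apfu = 0.28881 × 2.29160 = 0.662.

0.662 Mg apfu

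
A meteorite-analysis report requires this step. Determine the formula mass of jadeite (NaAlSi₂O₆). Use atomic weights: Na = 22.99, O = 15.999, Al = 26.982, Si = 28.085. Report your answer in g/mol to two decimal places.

202.14 g/mol

M = 1·22.99 + 1·26.982 + 2·28.085 + 6·15.999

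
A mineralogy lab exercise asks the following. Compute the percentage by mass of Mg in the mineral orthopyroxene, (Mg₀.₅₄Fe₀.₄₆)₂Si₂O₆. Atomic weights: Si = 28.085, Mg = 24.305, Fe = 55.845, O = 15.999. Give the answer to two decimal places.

Molar mass of (Mg₀.₅₄Fe₀.₄₆)₂Si₂O₆: 1.08·24.305 + 0.92·55.845 + 2·28.085 + 6·15.999 = 229.791 g/mol.
Mass of Mg per formula unit: 1.08 × 24.305 = 26.249 g.
Weight fraction Mg = 26.249 / 229.791 = 0.1142.

11.42 weight percent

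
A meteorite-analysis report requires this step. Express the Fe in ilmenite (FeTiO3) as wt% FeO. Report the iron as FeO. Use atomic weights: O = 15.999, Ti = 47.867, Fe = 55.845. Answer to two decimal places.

47.36 wt%

Formula mass = 151.709 g/mol.
1 Fe → 1.0000 mol FeO per formula unit; M(FeO) = 71.844, so FeO mass = 71.844 g.
71.844/151.709 × 100 = 47.36 wt%.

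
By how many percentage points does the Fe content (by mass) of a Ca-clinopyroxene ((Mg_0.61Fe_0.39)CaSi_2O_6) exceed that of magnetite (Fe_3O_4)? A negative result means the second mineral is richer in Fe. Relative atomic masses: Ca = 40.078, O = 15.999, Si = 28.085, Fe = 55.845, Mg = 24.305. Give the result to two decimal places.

M((Mg_0.61Fe_0.39)CaSi_2O_6) = 228.848 g/mol, so wt% Fe = 21.780/228.848 × 100 = 9.52%.
M(Fe_3O_4) = 231.531 g/mol, so wt% Fe = 167.535/231.531 × 100 = 72.36%.
9.52 − 72.36 = -62.84 pp.

-62.84 percentage points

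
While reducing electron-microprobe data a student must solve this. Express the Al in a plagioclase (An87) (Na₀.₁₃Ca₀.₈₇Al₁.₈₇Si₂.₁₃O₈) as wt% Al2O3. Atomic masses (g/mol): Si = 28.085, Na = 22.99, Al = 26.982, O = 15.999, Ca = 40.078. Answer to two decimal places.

Formula mass = 276.126 g/mol.
1.87 Al → 0.9350 mol Al2O3 per formula unit; M(Al2O3) = 101.961, so Al2O3 mass = 95.334 g.
95.334/276.126 × 100 = 34.53 wt%.

34.53 wt%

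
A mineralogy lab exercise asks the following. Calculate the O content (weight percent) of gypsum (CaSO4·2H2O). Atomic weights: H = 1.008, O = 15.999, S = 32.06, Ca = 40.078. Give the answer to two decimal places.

Molar mass of CaSO4·2H2O: 1·40.078 + 1·32.06 + 6·15.999 + 4·1.008 = 172.164 g/mol.
Mass of O per formula unit: 6 × 15.999 = 95.994 g.
Weight fraction O = 95.994 / 172.164 = 0.5576.

55.76 weight percent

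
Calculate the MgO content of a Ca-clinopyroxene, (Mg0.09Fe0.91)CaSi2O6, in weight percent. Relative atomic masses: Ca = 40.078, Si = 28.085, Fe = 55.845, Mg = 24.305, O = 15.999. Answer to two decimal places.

Molar mass of (Mg0.09Fe0.91)CaSi2O6 = 0.09×24.305 + 0.91×55.845 + 1×40.078 + 2×28.085 + 6×15.999 = 245.248 g/mol.
Each formula unit contains 0.09 Mg, equivalent to 0.09/1 = 0.0900 mol MgO.
M(MgO) = 1×24.305 + 1×15.999 = 40.304 g/mol.
Mass of MgO per formula unit = 0.0900 × 40.304 = 3.627 g.
MgO wt% = 3.627 / 245.248 × 100 = 1.48%.

1.48 wt%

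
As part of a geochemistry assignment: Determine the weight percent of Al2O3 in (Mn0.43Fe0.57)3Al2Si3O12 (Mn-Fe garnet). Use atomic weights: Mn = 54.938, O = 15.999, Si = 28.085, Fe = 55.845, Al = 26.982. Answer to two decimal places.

Formula mass = 496.572 g/mol.
2 Al → 1.0000 mol Al2O3 per formula unit; M(Al2O3) = 101.961, so Al2O3 mass = 101.961 g.
101.961/496.572 × 100 = 20.53 wt%.

20.53 wt%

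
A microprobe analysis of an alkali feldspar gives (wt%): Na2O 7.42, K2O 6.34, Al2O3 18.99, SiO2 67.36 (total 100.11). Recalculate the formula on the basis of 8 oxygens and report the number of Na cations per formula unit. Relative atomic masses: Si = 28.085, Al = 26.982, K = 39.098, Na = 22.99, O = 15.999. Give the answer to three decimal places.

Na2O: 7.42/61.979 = 0.11972 mol → 0.23944 mol Na, 0.11972 mol O.
K2O: 6.34/94.195 = 0.06731 mol → 0.13462 mol K, 0.06731 mol O.
Al2O3: 18.99/101.961 = 0.18625 mol → 0.37250 mol Al, 0.55875 mol O.
SiO2: 67.36/60.083 = 1.12112 mol → 1.12112 mol Si, 2.24224 mol O.
Total oxygen = 2.98802 mol. Normalization factor = 8/2.98802 = 2.67736.
Na per 8 O = 0.23944 × 2.67736 = 0.641.

0.641 Na apfu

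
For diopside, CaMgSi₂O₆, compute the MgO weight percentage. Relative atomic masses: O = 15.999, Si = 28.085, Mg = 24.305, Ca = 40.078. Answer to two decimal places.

Formula mass = 216.547 g/mol.
1 Mg → 1.0000 mol MgO per formula unit; M(MgO) = 40.304, so MgO mass = 40.304 g.
40.304/216.547 × 100 = 18.61 wt%.

18.61 wt%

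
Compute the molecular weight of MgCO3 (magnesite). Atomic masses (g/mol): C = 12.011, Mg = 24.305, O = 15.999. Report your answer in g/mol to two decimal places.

M = 1·24.305 + 1·12.011 + 3·15.999

84.31 g/mol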